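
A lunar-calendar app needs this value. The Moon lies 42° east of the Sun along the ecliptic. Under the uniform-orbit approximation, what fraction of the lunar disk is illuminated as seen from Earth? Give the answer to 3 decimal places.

f = (1 − cos 42°)/2 = (1 − 0.743)/2 ≈ 0.128.

0.128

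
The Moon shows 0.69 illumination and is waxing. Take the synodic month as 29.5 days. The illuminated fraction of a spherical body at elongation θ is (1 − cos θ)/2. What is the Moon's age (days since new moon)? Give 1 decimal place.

9.2 days

cos θ = 1 − 2f = -0.380, giving a principal value of 112.3°.
Waxing ⇒ before full, so θ = 112.3°.
That fraction of the synodic month is 112.3/360 × 29.5 d ≈ 9.21 d.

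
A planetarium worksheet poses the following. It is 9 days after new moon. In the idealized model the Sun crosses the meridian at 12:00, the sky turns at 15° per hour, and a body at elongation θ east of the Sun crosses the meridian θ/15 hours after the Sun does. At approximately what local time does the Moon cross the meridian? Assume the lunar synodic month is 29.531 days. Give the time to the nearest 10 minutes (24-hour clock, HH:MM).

The Moon has covered 9/29.531 of its cycle, so θ ≈ 360° × 9/29.531 = 109.7°.
At 15° of sky rotation per hour, 109.7° corresponds to a 7.31 h lag.
12:00 + 7.314 h ≈ 19:19 → 19:20 to the nearest ten minutes.

19:20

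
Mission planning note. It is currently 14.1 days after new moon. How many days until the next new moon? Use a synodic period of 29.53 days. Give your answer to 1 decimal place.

15.4 days

The next new moon completes the synodic month: 29.53 − 14.1 = 15.430 days.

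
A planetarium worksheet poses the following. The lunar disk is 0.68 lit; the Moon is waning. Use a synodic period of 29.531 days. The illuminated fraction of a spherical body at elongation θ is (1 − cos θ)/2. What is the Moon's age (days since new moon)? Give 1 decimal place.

cos θ = 1 − 2f = -0.360, giving a principal value of 111.1°.
Since the Moon is past full (waning), take the reflex angle: θ = 360° − 111.1° = 248.9°.
Age = 29.531 × 248.9°/360° ≈ 20.42 days.

20.4 days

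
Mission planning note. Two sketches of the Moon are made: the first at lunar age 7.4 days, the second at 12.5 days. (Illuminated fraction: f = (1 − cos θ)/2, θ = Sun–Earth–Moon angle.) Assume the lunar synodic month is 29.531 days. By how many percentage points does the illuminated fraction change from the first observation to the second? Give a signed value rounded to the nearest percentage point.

+44 pp

θ₁ = 360° × 7.4/29.531 = 90.2°, f₁ = (1 − cos θ₁)/2 = 0.502.
θ₂ = 360° × 12.5/29.531 = 152.4°, f₂ = (1 − cos θ₂)/2 = 0.943.
Change = f₂ − f₁ = +0.441 → +44 percentage points.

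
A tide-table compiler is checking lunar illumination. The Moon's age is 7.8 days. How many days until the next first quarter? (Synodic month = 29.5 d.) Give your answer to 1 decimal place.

29.1 days

First quarter is 0.25 of the way through the cycle: age 0.25 × 29.5 = 7.375 d.
Already past this cycle's first quarter; the next is at 7.375 + 29.5 = 36.875 d, so 36.875 − 7.8 = 29.075 days.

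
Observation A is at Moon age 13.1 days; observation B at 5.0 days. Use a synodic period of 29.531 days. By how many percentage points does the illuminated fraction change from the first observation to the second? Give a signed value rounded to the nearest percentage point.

First observation: θ = 360°·13.1/29.531 = 159.7°, so f = 0.969.
Second observation: θ = 61.0°, f = 0.257.
Δf = 0.257 − 0.969 = -0.712, i.e. -71 pp.

-71 pp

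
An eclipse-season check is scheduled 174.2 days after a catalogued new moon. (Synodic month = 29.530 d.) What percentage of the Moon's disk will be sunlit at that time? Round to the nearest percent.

10%

Reduce mod P: 174.2 − 5×29.530 = 26.55 d into the current lunation.
The Moon has covered 26.55/29.530 of its cycle, so θ ≈ 360° × 26.55/29.530 = 323.7°.
cos 323.7° = 0.806, so f = (1 − 0.806)/2 = 0.097, so 10%.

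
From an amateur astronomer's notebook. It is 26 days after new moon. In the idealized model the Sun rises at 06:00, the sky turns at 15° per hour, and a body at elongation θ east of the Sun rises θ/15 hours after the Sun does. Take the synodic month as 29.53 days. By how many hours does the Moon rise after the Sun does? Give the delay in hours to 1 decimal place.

21.1 h

The Moon has covered 26/29.53 of its cycle, so θ ≈ 360° × 26/29.53 = 317.0°.
Delay after the Sun = 317.0° / (15°/h) ≈ 21.13 h.
So the Moon rises 21.13 h after the Sun.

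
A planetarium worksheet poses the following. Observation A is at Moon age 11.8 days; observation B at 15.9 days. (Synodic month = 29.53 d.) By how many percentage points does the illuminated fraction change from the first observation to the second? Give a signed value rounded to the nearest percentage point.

+8 percentage points

θ₁ = 360° × 11.8/29.53 = 143.9°, f₁ = (1 − cos θ₁)/2 = 0.904.
θ₂ = 360° × 15.9/29.53 = 193.8°, f₂ = (1 − cos θ₂)/2 = 0.985.
Change = f₂ − f₁ = +0.082 → +8 percentage points.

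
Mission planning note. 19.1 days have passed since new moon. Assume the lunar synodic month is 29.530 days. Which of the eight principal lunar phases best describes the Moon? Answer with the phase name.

At 19.1/29.530 of the cycle, θ ≈ 233° — the waning gibbous range.

waning gibbous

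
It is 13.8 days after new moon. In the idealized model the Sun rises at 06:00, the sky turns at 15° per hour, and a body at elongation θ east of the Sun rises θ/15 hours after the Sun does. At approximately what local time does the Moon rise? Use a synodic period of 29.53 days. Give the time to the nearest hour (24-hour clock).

Elongation θ = 360° × 13.8/29.53 ≈ 168.2°.
Delay after the Sun = 168.2° / (15°/h) ≈ 11.22 h.
06:00 + 11.22 h ≈ 17:13 → 17:00 to the nearest hour.

17:00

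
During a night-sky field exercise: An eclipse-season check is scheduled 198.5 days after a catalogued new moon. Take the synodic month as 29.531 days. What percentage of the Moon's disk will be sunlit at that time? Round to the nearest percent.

198.5 d spans 6 complete synodic months (6 × 29.531 = 177.19 d) plus 21.31 d.
The Moon has covered 21.31/29.531 of its cycle, so θ ≈ 360° × 21.31/29.531 = 259.8°.
cos 259.8° = (-0.177), so f = (1 − (-0.177))/2 = 0.588, so 59%.

59%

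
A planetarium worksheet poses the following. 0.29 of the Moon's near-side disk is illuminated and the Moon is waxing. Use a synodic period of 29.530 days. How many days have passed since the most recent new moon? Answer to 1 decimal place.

5.3 days

Invert f = (1 − cos θ)/2 to get cos θ = 1 − 2(0.29) = 0.420, hence θ₀ = arccos 0.420 = 65.2°.
Before full moon the principal value applies: θ = 65.2°.
Age = 29.530 × 65.2°/360° ≈ 5.35 days.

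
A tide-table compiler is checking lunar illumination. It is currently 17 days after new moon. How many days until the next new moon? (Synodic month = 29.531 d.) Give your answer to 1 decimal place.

The next new moon completes the synodic month: 29.531 − 17 = 12.531 days.

12.5 days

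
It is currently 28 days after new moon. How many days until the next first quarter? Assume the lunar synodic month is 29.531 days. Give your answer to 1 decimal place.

8.9 days

First quarter occurs at elongation 90°, i.e. at age 29.531 × 90/360 = 7.383 d.
This lunation's first quarter (7.383 d) has passed, so add one period: 36.914 − 28 = 8.914 days.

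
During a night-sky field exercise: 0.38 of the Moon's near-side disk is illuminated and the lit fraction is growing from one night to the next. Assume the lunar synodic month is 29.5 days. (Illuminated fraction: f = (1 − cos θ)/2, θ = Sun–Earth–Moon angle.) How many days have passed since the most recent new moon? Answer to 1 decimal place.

From f = (1 − cos θ)/2: cos θ = 1 − 2×0.38 = 0.240; arccos → 76.1°.
Before full moon the principal value applies: θ = 76.1°.
Age = 29.5 × 76.1°/360° ≈ 6.24 days.

6.2 days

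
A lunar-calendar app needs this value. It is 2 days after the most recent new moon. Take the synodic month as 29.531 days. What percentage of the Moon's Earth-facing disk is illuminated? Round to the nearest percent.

The Moon has covered 2/29.531 of its cycle, so θ ≈ 360° × 2/29.531 = 24.4°.
With cos θ = 0.911, the lit fraction is (1 − 0.911)/2 ≈ 0.045, so 4%.

4%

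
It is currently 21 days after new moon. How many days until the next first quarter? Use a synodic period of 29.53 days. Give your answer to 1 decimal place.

15.9 days

First quarter is 0.25 of the way through the cycle: age 0.25 × 29.53 = 7.383 d.
This lunation's first quarter (7.383 d) has passed, so add one period: 36.913 − 21 = 15.913 days.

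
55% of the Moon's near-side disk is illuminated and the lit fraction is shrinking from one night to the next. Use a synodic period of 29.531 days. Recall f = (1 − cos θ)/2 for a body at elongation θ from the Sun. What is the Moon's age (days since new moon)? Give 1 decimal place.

21.7 days

From f = (1 − cos θ)/2: cos θ = 1 − 2×0.55 = -0.100; arccos → 95.7°.
Since the Moon is past full (waning), take the reflex angle: θ = 360° − 95.7° = 264.3°.
Age = 29.531 × 264.3°/360° ≈ 21.68 days.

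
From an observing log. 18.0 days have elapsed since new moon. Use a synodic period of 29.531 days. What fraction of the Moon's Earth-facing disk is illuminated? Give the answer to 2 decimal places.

0.89

Phase angle: θ = 360°·(18.0 d)/(29.531 d) = 219.4°.
With cos θ = (-0.772), the lit fraction is (1 − (-0.772))/2 ≈ 0.886.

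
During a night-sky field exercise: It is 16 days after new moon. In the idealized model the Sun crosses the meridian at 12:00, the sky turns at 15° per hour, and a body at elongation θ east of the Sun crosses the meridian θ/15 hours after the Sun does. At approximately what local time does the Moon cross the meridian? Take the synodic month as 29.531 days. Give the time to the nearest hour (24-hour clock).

Elongation θ = 360° × 16/29.531 ≈ 195.0°.
Delay after the Sun = 195.0° / (15°/h) ≈ 13.00 h.
12:00 + 13.00 h ≈ 01:00 → 01:00 to the nearest hour.

01:00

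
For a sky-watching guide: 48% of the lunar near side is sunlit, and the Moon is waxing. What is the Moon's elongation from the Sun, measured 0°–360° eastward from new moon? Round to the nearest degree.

88°

cos θ = 1 − 2f = 0.040, giving a principal value of 87.7°.
Waxing ⇒ before full, so θ = 87.7°.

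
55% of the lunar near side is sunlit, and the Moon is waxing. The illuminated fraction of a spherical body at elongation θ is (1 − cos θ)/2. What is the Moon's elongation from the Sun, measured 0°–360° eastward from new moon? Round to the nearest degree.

96°

Invert f = (1 − cos θ)/2 to get cos θ = 1 − 2(0.55) = -0.100, hence θ₀ = arccos -0.100 = 95.7°.
Before full moon the principal value applies: θ = 95.7°.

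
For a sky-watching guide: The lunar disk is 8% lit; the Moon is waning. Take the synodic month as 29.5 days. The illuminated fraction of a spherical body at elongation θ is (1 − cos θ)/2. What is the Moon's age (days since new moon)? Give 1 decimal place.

cos θ = 1 − 2f = 0.840, giving a principal value of 32.9°.
Waning ⇒ past full, so θ = 360° − 32.9° = 327.1°.
At 360°/29.5 d per day, 327.1° corresponds to 26.81 days.

26.8 days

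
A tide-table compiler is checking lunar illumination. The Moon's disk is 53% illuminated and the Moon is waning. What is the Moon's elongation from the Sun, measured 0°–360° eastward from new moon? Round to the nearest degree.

267°

Invert f = (1 − cos θ)/2 to get cos θ = 1 − 2(0.53) = -0.060, hence θ₀ = arccos -0.060 = 93.4°.
A waning Moon lies in 180°–360°, so θ = 360° − 93.4° = 266.6°.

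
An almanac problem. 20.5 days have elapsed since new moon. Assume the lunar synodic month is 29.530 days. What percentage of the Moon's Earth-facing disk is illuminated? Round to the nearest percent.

67%

Phase angle: θ = 360°·(20.5 d)/(29.530 d) = 249.9°.
Illuminated fraction = (1 − cos 249.9°)/2 = (1 − (-0.343))/2 ≈ 0.672, so 67%.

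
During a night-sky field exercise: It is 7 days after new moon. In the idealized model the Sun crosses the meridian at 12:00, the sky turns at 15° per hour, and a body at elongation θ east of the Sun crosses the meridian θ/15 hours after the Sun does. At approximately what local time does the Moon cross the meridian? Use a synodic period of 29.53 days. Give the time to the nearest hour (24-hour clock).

Elongation θ = 360° × 7/29.53 ≈ 85.3°.
At 15° of sky rotation per hour, 85.3° corresponds to a 5.69 h lag.
12:00 + 5.69 h ≈ 17:41 → 18:00 to the nearest hour.

18:00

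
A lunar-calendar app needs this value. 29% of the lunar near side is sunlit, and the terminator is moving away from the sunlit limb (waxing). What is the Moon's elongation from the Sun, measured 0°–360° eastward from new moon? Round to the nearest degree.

Invert f = (1 − cos θ)/2 to get cos θ = 1 − 2(0.29) = 0.420, hence θ₀ = arccos 0.420 = 65.2°.
Waxing ⇒ before full, so θ = 65.2°.

65°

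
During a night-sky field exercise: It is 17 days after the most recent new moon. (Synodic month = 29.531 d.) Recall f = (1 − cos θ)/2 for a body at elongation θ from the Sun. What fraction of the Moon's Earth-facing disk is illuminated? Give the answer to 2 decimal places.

Elongation θ = 360° × 17/29.531 ≈ 207.2°.
Illuminated fraction = (1 − cos 207.2°)/2 = (1 − (-0.889))/2 ≈ 0.945.

0.94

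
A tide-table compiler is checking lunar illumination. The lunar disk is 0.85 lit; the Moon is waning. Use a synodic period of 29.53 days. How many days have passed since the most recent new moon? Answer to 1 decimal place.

cos θ = 1 − 2f = -0.700, giving a principal value of 134.4°.
A waning Moon lies in 180°–360°, so θ = 360° − 134.4° = 225.6°.
At 360°/29.53 d per day, 225.6° corresponds to 18.50 days.

18.5 days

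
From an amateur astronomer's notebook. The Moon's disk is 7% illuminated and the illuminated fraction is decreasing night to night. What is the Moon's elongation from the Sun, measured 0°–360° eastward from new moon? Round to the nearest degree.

From f = (1 − cos θ)/2: cos θ = 1 − 2×0.07 = 0.860; arccos → 30.7°.
Since the Moon is past full (waning), take the reflex angle: θ = 360° − 30.7° = 329.3°.

329°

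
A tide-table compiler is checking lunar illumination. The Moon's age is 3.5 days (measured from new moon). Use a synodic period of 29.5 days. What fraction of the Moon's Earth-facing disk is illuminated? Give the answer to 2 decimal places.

0.13

The Moon has covered 3.5/29.5 of its cycle, so θ ≈ 360° × 3.5/29.5 = 42.7°.
cos 42.7° = 0.735, so f = (1 − 0.735)/2 = 0.133.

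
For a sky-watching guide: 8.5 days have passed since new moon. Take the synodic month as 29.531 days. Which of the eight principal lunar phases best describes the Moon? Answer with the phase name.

θ ≈ 360° × 8.5/29.531 = 104°, which falls in the first quarter sector.

first quarter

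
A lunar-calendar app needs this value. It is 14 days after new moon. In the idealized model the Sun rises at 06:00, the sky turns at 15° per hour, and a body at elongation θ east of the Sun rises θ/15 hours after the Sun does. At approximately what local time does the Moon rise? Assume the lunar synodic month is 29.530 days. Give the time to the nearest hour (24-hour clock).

17:00

Phase angle: θ = 360°·(14 d)/(29.530 d) = 170.7°.
The Moon trails the Sun by θ/15 = 170.7/15 ≈ 11.38 hours.
06:00 + 11.38 h ≈ 17:23 → 17:00 to the nearest hour.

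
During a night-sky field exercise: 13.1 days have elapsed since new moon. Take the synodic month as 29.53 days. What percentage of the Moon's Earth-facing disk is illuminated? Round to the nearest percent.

97%

The Moon has covered 13.1/29.53 of its cycle, so θ ≈ 360° × 13.1/29.53 = 159.7°.
With cos θ = (-0.938), the lit fraction is (1 − (-0.938))/2 ≈ 0.969, so 97%.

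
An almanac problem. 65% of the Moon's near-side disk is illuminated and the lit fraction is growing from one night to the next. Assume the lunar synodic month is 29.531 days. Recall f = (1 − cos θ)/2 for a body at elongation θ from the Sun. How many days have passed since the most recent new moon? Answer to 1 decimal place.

8.8 days

Invert f = (1 − cos θ)/2 to get cos θ = 1 − 2(0.65) = -0.300, hence θ₀ = arccos -0.300 = 107.5°.
Before full moon the principal value applies: θ = 107.5°.
At 360°/29.531 d per day, 107.5° corresponds to 8.81 days.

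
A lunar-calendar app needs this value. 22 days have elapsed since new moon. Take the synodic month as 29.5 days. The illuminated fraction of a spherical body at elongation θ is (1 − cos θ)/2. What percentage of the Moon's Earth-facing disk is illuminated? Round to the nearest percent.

51%

Phase angle: θ = 360°·(22 d)/(29.5 d) = 268.5°.
cos 268.5° = (-0.027), so f = (1 − (-0.027))/2 = 0.513, so 51%.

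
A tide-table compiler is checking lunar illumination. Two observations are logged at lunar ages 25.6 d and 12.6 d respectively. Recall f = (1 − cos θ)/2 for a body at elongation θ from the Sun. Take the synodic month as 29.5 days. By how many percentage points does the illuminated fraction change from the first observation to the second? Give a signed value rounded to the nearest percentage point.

First observation: θ = 360°·25.6/29.5 = 312.4°, so f = 0.163.
Second observation: θ = 153.8°, f = 0.948.
Δf = 0.948 − 0.163 = +0.786, i.e. +79 pp.

+79 pp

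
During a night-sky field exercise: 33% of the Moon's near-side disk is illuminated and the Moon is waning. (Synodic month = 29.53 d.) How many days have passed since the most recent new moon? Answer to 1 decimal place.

Invert f = (1 − cos θ)/2 to get cos θ = 1 − 2(0.33) = 0.340, hence θ₀ = arccos 0.340 = 70.1°.
Waning ⇒ past full, so θ = 360° − 70.1° = 289.9°.
At 360°/29.53 d per day, 289.9° corresponds to 23.78 days.

23.8 days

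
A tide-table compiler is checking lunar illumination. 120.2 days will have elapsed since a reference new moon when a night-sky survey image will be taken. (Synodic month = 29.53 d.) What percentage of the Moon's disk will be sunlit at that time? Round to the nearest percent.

Reduce mod P: 120.2 − 4×29.53 = 2.08 d into the current lunation.
Elongation θ = 360° × 2.08/29.53 ≈ 25.4°.
Illuminated fraction = (1 − cos 25.4°)/2 = (1 − 0.904)/2 ≈ 0.048, so 5%.

5%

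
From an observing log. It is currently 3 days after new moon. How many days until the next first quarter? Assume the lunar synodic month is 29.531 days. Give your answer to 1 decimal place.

4.4 days

First quarter occurs at elongation 90°, i.e. at age 29.531 × 90/360 = 7.383 d.
That is 7.383 − 3 = 4.383 days ahead.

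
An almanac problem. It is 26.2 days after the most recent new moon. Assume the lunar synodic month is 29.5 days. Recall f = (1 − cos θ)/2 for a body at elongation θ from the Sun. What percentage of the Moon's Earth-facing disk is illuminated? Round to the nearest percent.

Phase angle: θ = 360°·(26.2 d)/(29.5 d) = 319.7°.
With cos θ = 0.763, the lit fraction is (1 − 0.763)/2 ≈ 0.119, so 12%.

12%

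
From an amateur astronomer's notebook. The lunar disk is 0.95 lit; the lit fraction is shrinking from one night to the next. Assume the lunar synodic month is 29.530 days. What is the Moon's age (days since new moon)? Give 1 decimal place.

16.9 days

Invert f = (1 − cos θ)/2 to get cos θ = 1 − 2(0.95) = -0.900, hence θ₀ = arccos -0.900 = 154.2°.
Waning ⇒ past full, so θ = 360° − 154.2° = 205.8°.
At 360°/29.530 d per day, 205.8° corresponds to 16.88 days.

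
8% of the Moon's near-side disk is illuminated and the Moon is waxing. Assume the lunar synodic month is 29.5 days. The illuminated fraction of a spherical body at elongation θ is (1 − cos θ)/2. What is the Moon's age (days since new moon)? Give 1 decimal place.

2.7 days

Invert f = (1 − cos θ)/2 to get cos θ = 1 − 2(0.08) = 0.840, hence θ₀ = arccos 0.840 = 32.9°.
The Moon is waxing (0°–180°), so θ = 32.9° directly.
Age = 29.5 × 32.9°/360° ≈ 2.69 days.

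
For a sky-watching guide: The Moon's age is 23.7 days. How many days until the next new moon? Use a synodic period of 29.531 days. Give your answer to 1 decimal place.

The next new moon completes the synodic month: 29.531 − 23.7 = 5.831 days.

5.8 days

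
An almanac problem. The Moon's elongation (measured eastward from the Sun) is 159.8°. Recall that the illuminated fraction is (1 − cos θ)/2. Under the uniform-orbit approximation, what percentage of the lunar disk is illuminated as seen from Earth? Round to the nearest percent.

97%

f = (1 − cos 159.8°)/2 = (1 − (-0.938))/2 ≈ 0.969, i.e. 97%.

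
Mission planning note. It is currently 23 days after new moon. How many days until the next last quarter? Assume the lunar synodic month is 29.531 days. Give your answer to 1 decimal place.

28.7 days

Last quarter is 0.75 of the way through the cycle: age 0.75 × 29.531 = 22.148 d.
Already past this cycle's last quarter; the next is at 22.148 + 29.531 = 51.679 d, so 51.679 − 23 = 28.679 days.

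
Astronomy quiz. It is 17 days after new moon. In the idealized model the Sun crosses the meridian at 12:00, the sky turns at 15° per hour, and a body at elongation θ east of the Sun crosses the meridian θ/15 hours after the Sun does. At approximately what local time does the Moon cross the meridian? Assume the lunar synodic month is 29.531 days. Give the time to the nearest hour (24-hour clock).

02:00

Phase angle: θ = 360°·(17 d)/(29.531 d) = 207.2°.
Delay after the Sun = 207.2° / (15°/h) ≈ 13.82 h.
12:00 + 13.82 h ≈ 01:49 → 02:00 to the nearest hour.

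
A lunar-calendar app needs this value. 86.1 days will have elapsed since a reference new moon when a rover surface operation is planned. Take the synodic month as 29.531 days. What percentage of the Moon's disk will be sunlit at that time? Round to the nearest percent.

7%

86.1 d spans 2 complete synodic months (2 × 29.531 = 59.06 d) plus 27.04 d.
The Moon has covered 27.04/29.531 of its cycle, so θ ≈ 360° × 27.04/29.531 = 329.6°.
With cos θ = 0.863, the lit fraction is (1 − 0.863)/2 ≈ 0.069, so 7%.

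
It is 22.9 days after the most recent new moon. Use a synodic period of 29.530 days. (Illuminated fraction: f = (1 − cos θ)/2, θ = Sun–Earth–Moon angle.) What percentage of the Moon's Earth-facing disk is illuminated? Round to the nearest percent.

Elongation θ = 360° × 22.9/29.530 ≈ 279.2°.
cos 279.2° = 0.159, so f = (1 − 0.159)/2 = 0.420, so 42%.

42%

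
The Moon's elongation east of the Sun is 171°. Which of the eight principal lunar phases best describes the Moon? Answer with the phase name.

full moon

171° lies in the full moon sector of the 8-phase cycle.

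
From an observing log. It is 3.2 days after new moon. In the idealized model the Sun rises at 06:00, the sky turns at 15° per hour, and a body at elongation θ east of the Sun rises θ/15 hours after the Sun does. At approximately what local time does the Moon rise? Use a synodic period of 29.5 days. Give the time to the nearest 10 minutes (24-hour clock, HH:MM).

Elongation θ = 360° × 3.2/29.5 ≈ 39.1°.
At 15° of sky rotation per hour, 39.1° corresponds to a 2.60 h lag.
06:00 + 2.603 h ≈ 08:36 → 08:40 to the nearest ten minutes.

08:40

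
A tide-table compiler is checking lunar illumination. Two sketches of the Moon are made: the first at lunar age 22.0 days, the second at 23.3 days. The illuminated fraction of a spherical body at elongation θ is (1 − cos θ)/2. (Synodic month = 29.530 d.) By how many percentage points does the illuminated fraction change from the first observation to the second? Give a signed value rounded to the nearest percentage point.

-14 pp

θ₁ = 360° × 22.0/29.530 = 268.2°, f₁ = (1 − cos θ₁)/2 = 0.516.
θ₂ = 360° × 23.3/29.530 = 284.1°, f₂ = (1 − cos θ₂)/2 = 0.379.
Change = f₂ − f₁ = -0.137 → -14 percentage points.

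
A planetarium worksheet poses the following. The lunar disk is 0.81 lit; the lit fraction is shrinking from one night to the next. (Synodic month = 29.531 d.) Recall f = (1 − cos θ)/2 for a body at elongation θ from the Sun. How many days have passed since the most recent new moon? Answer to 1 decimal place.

Invert f = (1 − cos θ)/2 to get cos θ = 1 − 2(0.81) = -0.620, hence θ₀ = arccos -0.620 = 128.3°.
Waning ⇒ past full, so θ = 360° − 128.3° = 231.7°.
That fraction of the synodic month is 231.7/360 × 29.531 d ≈ 19.01 d.

19.0 days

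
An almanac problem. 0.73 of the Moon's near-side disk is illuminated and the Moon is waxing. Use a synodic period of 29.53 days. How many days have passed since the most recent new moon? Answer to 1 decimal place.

cos θ = 1 − 2f = -0.460, giving a principal value of 117.4°.
Waxing ⇒ before full, so θ = 117.4°.
At 360°/29.53 d per day, 117.4° corresponds to 9.63 days.

9.6 days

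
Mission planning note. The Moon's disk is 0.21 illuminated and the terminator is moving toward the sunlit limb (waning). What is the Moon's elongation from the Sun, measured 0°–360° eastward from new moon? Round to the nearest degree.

Invert f = (1 − cos θ)/2 to get cos θ = 1 − 2(0.21) = 0.580, hence θ₀ = arccos 0.580 = 54.5°.
Since the Moon is past full (waning), take the reflex angle: θ = 360° − 54.5° = 305.5°.

305°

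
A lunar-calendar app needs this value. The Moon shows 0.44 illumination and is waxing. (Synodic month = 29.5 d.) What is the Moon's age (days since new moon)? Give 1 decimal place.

From f = (1 − cos θ)/2: cos θ = 1 − 2×0.44 = 0.120; arccos → 83.1°.
Waxing ⇒ before full, so θ = 83.1°.
That fraction of the synodic month is 83.1/360 × 29.5 d ≈ 6.81 d.

6.8 days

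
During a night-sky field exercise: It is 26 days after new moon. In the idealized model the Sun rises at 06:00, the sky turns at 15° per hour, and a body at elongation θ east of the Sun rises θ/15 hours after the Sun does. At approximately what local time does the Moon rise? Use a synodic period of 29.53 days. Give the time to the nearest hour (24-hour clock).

03:00

Phase angle: θ = 360°·(26 d)/(29.53 d) = 317.0°.
Delay after the Sun = 317.0° / (15°/h) ≈ 21.13 h.
06:00 + 21.13 h ≈ 03:08 → 03:00 to the nearest hour.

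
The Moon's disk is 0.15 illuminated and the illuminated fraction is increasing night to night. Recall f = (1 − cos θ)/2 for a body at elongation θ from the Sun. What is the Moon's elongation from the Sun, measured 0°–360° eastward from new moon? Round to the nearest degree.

46°

From f = (1 − cos θ)/2: cos θ = 1 − 2×0.15 = 0.700; arccos → 45.6°.
Waxing ⇒ before full, so θ = 45.6°.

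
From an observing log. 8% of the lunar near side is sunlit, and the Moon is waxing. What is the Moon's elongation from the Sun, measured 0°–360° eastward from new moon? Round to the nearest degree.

33°

Invert f = (1 − cos θ)/2 to get cos θ = 1 − 2(0.08) = 0.840, hence θ₀ = arccos 0.840 = 32.9°.
Before full moon the principal value applies: θ = 32.9°.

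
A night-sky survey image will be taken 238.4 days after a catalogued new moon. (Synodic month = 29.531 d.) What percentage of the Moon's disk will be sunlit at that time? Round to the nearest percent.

238.4 d spans 8 complete synodic months (8 × 29.531 = 236.25 d) plus 2.15 d.
Elongation θ = 360° × 2.15/29.531 ≈ 26.2°.
cos 26.2° = 0.897, so f = (1 − 0.897)/2 = 0.052, so 5%.

5%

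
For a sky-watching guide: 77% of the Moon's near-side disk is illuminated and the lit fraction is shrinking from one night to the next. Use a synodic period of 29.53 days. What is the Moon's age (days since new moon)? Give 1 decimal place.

Invert f = (1 − cos θ)/2 to get cos θ = 1 − 2(0.77) = -0.540, hence θ₀ = arccos -0.540 = 122.7°.
Since the Moon is past full (waning), take the reflex angle: θ = 360° − 122.7° = 237.3°.
That fraction of the synodic month is 237.3/360 × 29.53 d ≈ 19.47 d.

19.5 days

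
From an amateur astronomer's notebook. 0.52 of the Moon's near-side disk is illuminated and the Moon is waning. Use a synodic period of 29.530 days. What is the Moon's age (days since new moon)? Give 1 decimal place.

22.0 days

From f = (1 − cos θ)/2: cos θ = 1 − 2×0.52 = -0.040; arccos → 92.3°.
A waning Moon lies in 180°–360°, so θ = 360° − 92.3° = 267.7°.
At 360°/29.530 d per day, 267.7° corresponds to 21.96 days.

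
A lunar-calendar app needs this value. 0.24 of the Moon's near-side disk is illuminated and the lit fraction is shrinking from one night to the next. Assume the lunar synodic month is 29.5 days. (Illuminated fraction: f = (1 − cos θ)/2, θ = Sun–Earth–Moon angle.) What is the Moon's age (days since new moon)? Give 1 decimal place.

From f = (1 − cos θ)/2: cos θ = 1 − 2×0.24 = 0.520; arccos → 58.7°.
Since the Moon is past full (waning), take the reflex angle: θ = 360° − 58.7° = 301.3°.
At 360°/29.5 d per day, 301.3° corresponds to 24.69 days.

24.7 days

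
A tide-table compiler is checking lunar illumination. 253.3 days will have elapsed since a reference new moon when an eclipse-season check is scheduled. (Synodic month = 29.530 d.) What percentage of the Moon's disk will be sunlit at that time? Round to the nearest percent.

94%

253.3/29.530 = 8.578 lunations, so 8 complete cycles and 17.06 d into the next.
Elongation θ = 360° × 17.06/29.530 ≈ 208.0°.
With cos θ = (-0.883), the lit fraction is (1 − (-0.883))/2 ≈ 0.942, so 94%.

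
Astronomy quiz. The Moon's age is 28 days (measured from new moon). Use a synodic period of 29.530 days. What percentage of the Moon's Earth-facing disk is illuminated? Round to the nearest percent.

The Moon has covered 28/29.530 of its cycle, so θ ≈ 360° × 28/29.530 = 341.3°.
cos 341.3° = 0.947, so f = (1 − 0.947)/2 = 0.026, so 3%.

3%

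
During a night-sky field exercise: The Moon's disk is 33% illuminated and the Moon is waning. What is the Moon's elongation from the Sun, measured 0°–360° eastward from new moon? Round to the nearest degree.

290°

From f = (1 − cos θ)/2: cos θ = 1 − 2×0.33 = 0.340; arccos → 70.1°.
A waning Moon lies in 180°–360°, so θ = 360° − 70.1° = 289.9°.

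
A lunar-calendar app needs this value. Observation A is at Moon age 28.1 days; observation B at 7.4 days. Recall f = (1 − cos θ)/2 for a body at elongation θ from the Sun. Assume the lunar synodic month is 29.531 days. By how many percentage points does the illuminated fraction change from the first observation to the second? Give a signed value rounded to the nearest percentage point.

First observation: θ = 360°·28.1/29.531 = 342.6°, so f = 0.023.
Second observation: θ = 90.2°, f = 0.502.
Δf = 0.502 − 0.023 = +0.479, i.e. +48 pp.

+48 percentage points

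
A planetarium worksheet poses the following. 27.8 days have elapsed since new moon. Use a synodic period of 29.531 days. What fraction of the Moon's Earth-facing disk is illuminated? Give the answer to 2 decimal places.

0.03

Elongation θ = 360° × 27.8/29.531 ≈ 338.9°.
Illuminated fraction = (1 − cos 338.9°)/2 = (1 − 0.933)/2 ≈ 0.034.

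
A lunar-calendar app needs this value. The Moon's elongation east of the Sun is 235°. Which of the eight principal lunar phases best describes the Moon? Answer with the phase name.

waning gibbous

The waning gibbous sector spans roughly 202°–248°; 235° falls inside it.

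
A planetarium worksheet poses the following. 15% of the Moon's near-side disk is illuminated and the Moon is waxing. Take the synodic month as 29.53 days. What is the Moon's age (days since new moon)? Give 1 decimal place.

Invert f = (1 − cos θ)/2 to get cos θ = 1 − 2(0.15) = 0.700, hence θ₀ = arccos 0.700 = 45.6°.
Before full moon the principal value applies: θ = 45.6°.
At 360°/29.53 d per day, 45.6° corresponds to 3.74 days.

3.7 days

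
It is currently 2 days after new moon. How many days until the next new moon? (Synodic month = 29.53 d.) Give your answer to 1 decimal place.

One full lunation from the last new moon is 29.53 d; remaining = 29.53 − 2 = 27.530 d.

27.5 days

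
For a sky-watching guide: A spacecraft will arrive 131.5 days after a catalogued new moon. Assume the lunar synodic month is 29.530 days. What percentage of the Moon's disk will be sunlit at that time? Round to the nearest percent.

131.5/29.530 = 4.453 lunations, so 4 complete cycles and 13.38 d into the next.
The Moon has covered 13.38/29.530 of its cycle, so θ ≈ 360° × 13.38/29.530 = 163.1°.
cos 163.1° = (-0.957), so f = (1 − (-0.957))/2 = 0.978, so 98%.

98%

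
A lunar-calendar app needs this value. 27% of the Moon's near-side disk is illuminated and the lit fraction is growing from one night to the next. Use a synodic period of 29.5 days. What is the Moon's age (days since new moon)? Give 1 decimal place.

From f = (1 − cos θ)/2: cos θ = 1 − 2×0.27 = 0.460; arccos → 62.6°.
Waxing ⇒ before full, so θ = 62.6°.
At 360°/29.5 d per day, 62.6° corresponds to 5.13 days.

5.1 days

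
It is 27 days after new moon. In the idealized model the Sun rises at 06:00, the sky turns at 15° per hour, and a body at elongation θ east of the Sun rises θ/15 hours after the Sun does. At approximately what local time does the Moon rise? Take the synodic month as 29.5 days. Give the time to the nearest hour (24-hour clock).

Elongation θ = 360° × 27/29.5 ≈ 329.5°.
The Moon trails the Sun by θ/15 = 329.5/15 ≈ 21.97 hours.
06:00 + 21.97 h ≈ 03:58 → 04:00 to the nearest hour.

04:00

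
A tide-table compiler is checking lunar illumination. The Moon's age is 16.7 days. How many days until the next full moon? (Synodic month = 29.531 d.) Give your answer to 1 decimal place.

Full moon is 0.5 of the way through the cycle: age 0.5 × 29.531 = 14.765 d.
Already past this cycle's full moon; the next is at 14.765 + 29.531 = 44.296 d, so 44.296 − 16.7 = 27.596 days.

27.6 days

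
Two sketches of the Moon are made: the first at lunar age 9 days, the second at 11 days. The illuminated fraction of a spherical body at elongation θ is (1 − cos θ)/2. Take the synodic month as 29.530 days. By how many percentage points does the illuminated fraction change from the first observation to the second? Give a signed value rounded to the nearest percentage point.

First observation: θ = 360°·9/29.530 = 109.7°, so f = 0.669.
Second observation: θ = 134.1°, f = 0.848.
Δf = 0.848 − 0.669 = +0.179, i.e. +18 pp.

+18 percentage points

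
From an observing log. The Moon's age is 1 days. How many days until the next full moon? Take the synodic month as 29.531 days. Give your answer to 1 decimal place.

13.8 days

Full moon is 0.5 of the way through the cycle: age 0.5 × 29.531 = 14.765 d.
So 13.765 days remain (14.765 − 1).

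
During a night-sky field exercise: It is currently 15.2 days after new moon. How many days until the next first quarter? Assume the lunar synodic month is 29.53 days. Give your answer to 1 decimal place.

First quarter occurs at elongation 90°, i.e. at age 29.53 × 90/360 = 7.383 d.
Already past this cycle's first quarter; the next is at 7.383 + 29.53 = 36.913 d, so 36.913 − 15.2 = 21.713 days.

21.7 days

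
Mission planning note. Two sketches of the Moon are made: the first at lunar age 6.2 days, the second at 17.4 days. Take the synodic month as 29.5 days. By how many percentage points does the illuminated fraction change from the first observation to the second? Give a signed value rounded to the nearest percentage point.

+55 pp

First observation: θ = 360°·6.2/29.5 = 75.7°, so f = 0.376.
Second observation: θ = 212.3°, f = 0.922.
Δf = 0.922 − 0.376 = +0.546, i.e. +55 pp.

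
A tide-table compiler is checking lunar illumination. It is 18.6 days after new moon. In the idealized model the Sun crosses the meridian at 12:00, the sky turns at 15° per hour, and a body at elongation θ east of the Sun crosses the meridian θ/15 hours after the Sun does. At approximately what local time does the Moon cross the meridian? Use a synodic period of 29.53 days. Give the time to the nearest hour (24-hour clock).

The Moon has covered 18.6/29.53 of its cycle, so θ ≈ 360° × 18.6/29.53 = 226.8°.
At 15° of sky rotation per hour, 226.8° corresponds to a 15.12 h lag.
12:00 + 15.12 h ≈ 03:07 → 03:00 to the nearest hour.

03:00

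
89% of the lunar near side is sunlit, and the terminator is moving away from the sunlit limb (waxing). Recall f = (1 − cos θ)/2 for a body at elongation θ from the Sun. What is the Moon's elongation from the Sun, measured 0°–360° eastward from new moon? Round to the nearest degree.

141°

cos θ = 1 − 2f = -0.780, giving a principal value of 141.3°.
The Moon is waxing (0°–180°), so θ = 141.3° directly.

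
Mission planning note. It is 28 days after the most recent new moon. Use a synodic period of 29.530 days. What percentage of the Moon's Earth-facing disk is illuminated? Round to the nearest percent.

The Moon has covered 28/29.530 of its cycle, so θ ≈ 360° × 28/29.530 = 341.3°.
Illuminated fraction = (1 − cos 341.3°)/2 = (1 − 0.947)/2 ≈ 0.026, so 3%.

3%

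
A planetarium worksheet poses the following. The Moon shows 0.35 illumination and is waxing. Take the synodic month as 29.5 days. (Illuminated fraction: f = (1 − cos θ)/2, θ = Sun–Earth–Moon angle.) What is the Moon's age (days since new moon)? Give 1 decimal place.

5.9 days

From f = (1 − cos θ)/2: cos θ = 1 − 2×0.35 = 0.300; arccos → 72.5°.
Waxing ⇒ before full, so θ = 72.5°.
That fraction of the synodic month is 72.5/360 × 29.5 d ≈ 5.94 d.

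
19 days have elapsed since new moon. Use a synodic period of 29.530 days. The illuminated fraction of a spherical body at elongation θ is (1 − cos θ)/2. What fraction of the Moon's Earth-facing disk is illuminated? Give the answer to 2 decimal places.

Phase angle: θ = 360°·(19 d)/(29.530 d) = 231.6°.
With cos θ = (-0.621), the lit fraction is (1 − (-0.621))/2 ≈ 0.810.

0.81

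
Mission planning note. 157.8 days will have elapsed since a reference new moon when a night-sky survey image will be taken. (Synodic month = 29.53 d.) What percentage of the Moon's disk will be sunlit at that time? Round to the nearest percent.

78%

157.8 d spans 5 complete synodic months (5 × 29.53 = 147.65 d) plus 10.15 d.
Elongation θ = 360° × 10.15/29.53 ≈ 123.7°.
With cos θ = (-0.555), the lit fraction is (1 − (-0.555))/2 ≈ 0.778, so 78%.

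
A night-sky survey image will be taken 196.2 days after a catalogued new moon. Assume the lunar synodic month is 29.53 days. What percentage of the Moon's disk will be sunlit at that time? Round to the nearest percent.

196.2/29.53 = 6.644 lunations, so 6 complete cycles and 19.02 d into the next.
The Moon has covered 19.02/29.53 of its cycle, so θ ≈ 360° × 19.02/29.53 = 231.9°.
cos 231.9° = (-0.617), so f = (1 − (-0.617))/2 = 0.809, so 81%.

81%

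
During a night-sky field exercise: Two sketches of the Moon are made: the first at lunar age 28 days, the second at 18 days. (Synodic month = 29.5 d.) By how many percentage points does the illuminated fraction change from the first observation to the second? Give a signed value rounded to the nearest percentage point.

First observation: θ = 360°·28/29.5 = 341.7°, so f = 0.025.
Second observation: θ = 219.7°, f = 0.885.
Δf = 0.885 − 0.025 = +0.860, i.e. +86 pp.

+86 percentage points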